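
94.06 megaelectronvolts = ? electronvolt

mega = 1e6, (no prefix) = 1e0; factor is 1e6.
94.06 × 1e6 = 94060000

94060000 electronvolts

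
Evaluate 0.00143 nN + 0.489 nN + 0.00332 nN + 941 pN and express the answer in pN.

1434.75 pN

In pN:
  0.00143 nN = 0.00143 × 10^3 pN = 1.43
  0.489 nN = 0.489 × 10^3 pN = 489
  0.00332 nN = 0.00332 × 10^3 pN = 3.32
  941 pN → 941
Sum: 1.43 + 489 + 3.32 + 941 = 1434.75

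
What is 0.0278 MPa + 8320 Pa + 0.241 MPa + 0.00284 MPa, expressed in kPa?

In kPa:
  0.0278 MPa = 0.0278e3 kPa = 27.8
  8320 Pa = 8320e-3 kPa = 8.32
  0.241 MPa = 0.241e3 kPa = 241
  0.00284 MPa = 0.00284e3 kPa = 2.84
Sum: 27.8 + 8.32 + 241 + 2.84 = 279.96

279.96 kPa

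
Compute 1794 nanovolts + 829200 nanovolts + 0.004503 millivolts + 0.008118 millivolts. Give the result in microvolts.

843.615 microvolts

In microvolts:
  1794 nanovolts = 1794 × 10⁻³ microvolts = 1.794
  829200 nanovolts = 829200 × 10⁻³ microvolts = 829.2
  0.004503 millivolts = 0.004503 × 10³ microvolts = 4.503
  0.008118 millivolts = 0.008118 × 10³ microvolts = 8.118
Sum: 1.794 + 829.2 + 4.503 + 8.118 = 843.615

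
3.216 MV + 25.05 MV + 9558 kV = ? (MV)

37.824 MV

In MV:
  3.216 MV → 3.216
  25.05 MV → 25.05
  9558 kV = 9558 × 10⁻³ MV = 9.558
Sum: 3.216 + 25.05 + 9.558 = 37.824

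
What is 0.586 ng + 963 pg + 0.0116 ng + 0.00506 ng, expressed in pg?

1565.66 pg

In pg:
  0.586 ng = 0.586 × 10³ pg = 586
  963 pg → 963
  0.0116 ng = 0.0116 × 10³ pg = 11.6
  0.00506 ng = 0.00506 × 10³ pg = 5.06
Sum: 586 + 963 + 11.6 + 5.06 = 1565.66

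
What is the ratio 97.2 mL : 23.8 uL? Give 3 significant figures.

(97.2e-3) / (23.8e-6) = 4.084e3

4080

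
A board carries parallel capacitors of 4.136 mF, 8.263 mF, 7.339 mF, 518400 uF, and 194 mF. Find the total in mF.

732.138 mF

In mF:
  4.136 mF → 4.136
  8.263 mF → 8.263
  7.339 mF → 7.339
  518400 uF = 518400 × 10⁻³ mF = 518.4
  194 mF → 194
Sum: 4.136 + 8.263 + 7.339 + 518.4 + 194 = 732.138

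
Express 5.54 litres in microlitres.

5540000 microlitres

(no prefix) = 10⁰, micro = 10⁻⁶; factor is 10⁶.
5.54 × 10⁶ = 5540000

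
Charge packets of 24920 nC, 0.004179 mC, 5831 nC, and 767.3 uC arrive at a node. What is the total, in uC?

In uC:
  24920 nC = 24920e-3 uC = 24.92
  0.004179 mC = 0.004179e3 uC = 4.179
  5831 nC = 5831e-3 uC = 5.831
  767.3 uC → 767.3
Sum: 24.92 + 4.179 + 5.831 + 767.3 = 802.23

802.23 uC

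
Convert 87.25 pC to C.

0.00000000008725 C

pico = 1e-12, (no prefix) = 1e0; factor is 1e-12.
87.25 × 1e-12 = 0.00000000008725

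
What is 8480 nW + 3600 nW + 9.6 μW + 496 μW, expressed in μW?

517.68 μW

In μW:
  8480 nW = 8480 × 10⁻³ μW = 8.48
  3600 nW = 3600 × 10⁻³ μW = 3.6
  9.6 μW → 9.6
  496 μW → 496
Sum: 8.48 + 3.6 + 9.6 + 496 = 517.68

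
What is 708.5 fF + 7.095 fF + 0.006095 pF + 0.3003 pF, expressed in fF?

1021.99 fF

In fF:
  708.5 fF → 708.5
  7.095 fF → 7.095
  0.006095 pF = 0.006095 × 10³ fF = 6.095
  0.3003 pF = 0.3003 × 10³ fF = 300.3
Sum: 708.5 + 7.095 + 6.095 + 300.3 = 1021.99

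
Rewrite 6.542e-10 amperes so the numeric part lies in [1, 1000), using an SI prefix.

654.2 picoamperes

= 654.2e-12 amperes; 1e-12 is pico.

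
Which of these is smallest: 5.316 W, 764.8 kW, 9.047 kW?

5.316 W = 5.316 W
764.8 kW = 764800 W
9.047 kW = 9047 W

5.316 W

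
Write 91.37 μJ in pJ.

91370000 pJ

micro = 10⁻⁶, pico = 10⁻¹²; factor is 10⁶.
91.37 × 10⁶ = 91370000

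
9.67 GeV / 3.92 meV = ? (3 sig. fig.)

2470000000000

(9.67e9) / (3.92e-3) = 2.467e12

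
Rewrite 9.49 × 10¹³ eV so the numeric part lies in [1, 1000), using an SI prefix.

= 94.9 × 10¹² eV; 10¹² is tera.

94.9 TeV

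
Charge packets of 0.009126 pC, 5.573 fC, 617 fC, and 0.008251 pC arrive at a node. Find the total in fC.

639.95 fC

In fC:
  0.009126 pC = 0.009126 × 10^3 fC = 9.126
  5.573 fC → 5.573
  617 fC → 617
  0.008251 pC = 0.008251 × 10^3 fC = 8.251
Sum: 9.126 + 5.573 + 617 + 8.251 = 639.95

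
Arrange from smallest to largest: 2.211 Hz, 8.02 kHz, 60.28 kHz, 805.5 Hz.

2.211 Hz = 2.211 Hz
8.02 kHz = 8020 Hz
60.28 kHz = 60280 Hz
805.5 Hz = 805.5 Hz

2.211 Hz < 805.5 Hz < 8.02 kHz < 60.28 kHz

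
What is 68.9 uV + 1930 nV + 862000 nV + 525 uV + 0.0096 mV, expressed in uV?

In uV:
  68.9 uV → 68.9
  1930 nV = 1930 × 10⁻³ uV = 1.93
  862000 nV = 862000 × 10⁻³ uV = 862
  525 uV → 525
  0.0096 mV = 0.0096 × 10³ uV = 9.6
Sum: 68.9 + 1.93 + 862 + 525 + 9.6 = 1467.43

1467.43 uV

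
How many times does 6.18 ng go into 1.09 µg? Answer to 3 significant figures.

(1.09 × 10⁻⁶) / (6.18 × 10⁻⁹) = 0.1764 × 10³

176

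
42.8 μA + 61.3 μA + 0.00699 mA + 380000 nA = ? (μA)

491.09 μA

In μA:
  42.8 μA → 42.8
  61.3 μA → 61.3
  0.00699 mA = 0.00699e3 μA = 6.99
  380000 nA = 380000e-3 μA = 380
Sum: 42.8 + 61.3 + 6.99 + 380 = 491.09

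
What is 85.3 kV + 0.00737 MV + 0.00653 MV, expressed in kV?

99.2 kV

In kV:
  85.3 kV → 85.3
  0.00737 MV = 0.00737 × 10³ kV = 7.37
  0.00653 MV = 0.00653 × 10³ kV = 6.53
Sum: 85.3 + 7.37 + 6.53 = 99.2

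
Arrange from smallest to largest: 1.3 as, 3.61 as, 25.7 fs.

1.3 as < 3.61 as < 25.7 fs

1.3 as = 0.0000000000000000013 s
3.61 as = 0.00000000000000000361 s
25.7 fs = 0.0000000000000257 s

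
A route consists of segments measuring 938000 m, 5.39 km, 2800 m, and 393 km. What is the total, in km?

1339.19 km

In km:
  938000 m = 938000 × 10⁻³ km = 938
  5.39 km → 5.39
  2800 m = 2800 × 10⁻³ km = 2.8
  393 km → 393
Sum: 938 + 5.39 + 2.8 + 393 = 1339.19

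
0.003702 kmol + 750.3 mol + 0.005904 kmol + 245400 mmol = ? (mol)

1005.306 mol

In mol:
  0.003702 kmol = 0.003702 × 10³ mol = 3.702
  750.3 mol → 750.3
  0.005904 kmol = 0.005904 × 10³ mol = 5.904
  245400 mmol = 245400 × 10⁻³ mol = 245.4
Sum: 3.702 + 750.3 + 5.904 + 245.4 = 1005.306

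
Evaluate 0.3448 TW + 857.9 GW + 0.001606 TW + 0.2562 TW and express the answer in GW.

In GW:
  0.3448 TW = 0.3448 × 10^3 GW = 344.8
  857.9 GW → 857.9
  0.001606 TW = 0.001606 × 10^3 GW = 1.606
  0.2562 TW = 0.2562 × 10^3 GW = 256.2
Sum: 344.8 + 857.9 + 1.606 + 256.2 = 1460.506

1460.506 GW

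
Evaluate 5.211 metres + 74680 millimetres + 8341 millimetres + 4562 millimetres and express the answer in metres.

92.794 metres

In metres:
  5.211 metres → 5.211
  74680 millimetres = 74680 × 10⁻³ metres = 74.68
  8341 millimetres = 8341 × 10⁻³ metres = 8.341
  4562 millimetres = 4562 × 10⁻³ metres = 4.562
Sum: 5.211 + 74.68 + 8.341 + 4.562 = 92.794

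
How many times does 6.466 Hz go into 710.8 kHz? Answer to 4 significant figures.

109900

(710.8 × 10^3) / (6.466) = 109.93 × 10^3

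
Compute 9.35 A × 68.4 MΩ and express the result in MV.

639.54 MV

9.35 × 68.4 × 10^6 = 639.54 × 10^6 V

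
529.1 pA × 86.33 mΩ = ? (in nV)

0.045677203 nV

529.1 × 10^-12 × 86.33 × 10^-3 = 45677.203 × 10^-15 V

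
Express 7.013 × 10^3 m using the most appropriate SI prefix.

7.013 km

= 7.013 × 10^3 m; 10^3 is kilo.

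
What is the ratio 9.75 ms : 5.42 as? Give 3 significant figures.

1800000000000000

(9.75e-3) / (5.42e-18) = 1.799e15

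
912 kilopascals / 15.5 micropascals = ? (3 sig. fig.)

(912 × 10^3) / (15.5 × 10^-6) = 58.84 × 10^9

58800000000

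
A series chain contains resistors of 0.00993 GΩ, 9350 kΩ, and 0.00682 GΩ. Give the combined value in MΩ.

In MΩ:
  0.00993 GΩ = 0.00993 × 10³ MΩ = 9.93
  9350 kΩ = 9350 × 10⁻³ MΩ = 9.35
  0.00682 GΩ = 0.00682 × 10³ MΩ = 6.82
Sum: 9.93 + 9.35 + 6.82 = 26.1

26.1 MΩ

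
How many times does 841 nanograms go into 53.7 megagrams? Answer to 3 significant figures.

63900000000000

(53.7e6) / (841e-9) = 0.06385e15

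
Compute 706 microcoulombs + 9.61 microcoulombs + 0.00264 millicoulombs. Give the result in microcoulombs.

718.25 microcoulombs

In microcoulombs:
  706 microcoulombs → 706
  9.61 microcoulombs → 9.61
  0.00264 millicoulombs = 0.00264 × 10³ microcoulombs = 2.64
Sum: 706 + 9.61 + 2.64 = 718.25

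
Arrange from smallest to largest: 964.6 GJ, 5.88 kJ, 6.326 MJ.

964.6 GJ = 964600000000 J
5.88 kJ = 5880 J
6.326 MJ = 6326000 J

5.88 kJ < 6.326 MJ < 964.6 GJ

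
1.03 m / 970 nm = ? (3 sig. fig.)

(1.03) / (970 × 10^-9) = 0.001062 × 10^9

1060000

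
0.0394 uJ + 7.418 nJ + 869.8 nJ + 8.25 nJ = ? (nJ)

924.868 nJ

In nJ:
  0.0394 uJ = 0.0394 × 10^3 nJ = 39.4
  7.418 nJ → 7.418
  869.8 nJ → 869.8
  8.25 nJ → 8.25
Sum: 39.4 + 7.418 + 869.8 + 8.25 = 924.868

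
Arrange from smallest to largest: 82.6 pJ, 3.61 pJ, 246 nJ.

82.6 pJ = 0.0000000000826 J
3.61 pJ = 0.00000000000361 J
246 nJ = 0.000000246 J

3.61 pJ < 82.6 pJ < 246 nJ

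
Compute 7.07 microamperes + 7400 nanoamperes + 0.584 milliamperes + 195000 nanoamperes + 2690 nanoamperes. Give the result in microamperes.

In microamperes:
  7.07 microamperes → 7.07
  7400 nanoamperes = 7400 × 10^-3 microamperes = 7.4
  0.584 milliamperes = 0.584 × 10^3 microamperes = 584
  195000 nanoamperes = 195000 × 10^-3 microamperes = 195
  2690 nanoamperes = 2690 × 10^-3 microamperes = 2.69
Sum: 7.07 + 7.4 + 584 + 195 + 2.69 = 796.16

796.16 microamperes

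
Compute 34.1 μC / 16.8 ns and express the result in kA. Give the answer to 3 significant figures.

2.03 kA

(34.1e-6) / (16.8e-9) = 2.0298e3 A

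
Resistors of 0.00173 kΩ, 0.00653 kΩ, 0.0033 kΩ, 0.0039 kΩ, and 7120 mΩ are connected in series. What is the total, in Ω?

22.58 Ω

In Ω:
  0.00173 kΩ = 0.00173e3 Ω = 1.73
  0.00653 kΩ = 0.00653e3 Ω = 6.53
  0.0033 kΩ = 0.0033e3 Ω = 3.3
  0.0039 kΩ = 0.0039e3 Ω = 3.9
  7120 mΩ = 7120e-3 Ω = 7.12
Sum: 1.73 + 6.53 + 3.3 + 3.9 + 7.12 = 22.58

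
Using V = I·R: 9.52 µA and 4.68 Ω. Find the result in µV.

44.5536 µV

9.52e-6 × 4.68 = 44.5536e-6 V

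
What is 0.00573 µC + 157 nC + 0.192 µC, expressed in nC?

In nC:
  0.00573 µC = 0.00573 × 10^3 nC = 5.73
  157 nC → 157
  0.192 µC = 0.192 × 10^3 nC = 192
Sum: 5.73 + 157 + 192 = 354.73

354.73 nC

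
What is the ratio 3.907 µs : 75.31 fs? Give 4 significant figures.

51880000

(3.907 × 10^-6) / (75.31 × 10^-15) = 0.051879 × 10^9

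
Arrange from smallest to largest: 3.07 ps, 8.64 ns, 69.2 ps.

3.07 ps = 0.00000000000307 s
8.64 ns = 0.00000000864 s
69.2 ps = 0.0000000000692 s

3.07 ps < 69.2 ps < 8.64 ns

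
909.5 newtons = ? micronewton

(no prefix) = 1e0, micro = 1e-6; factor is 1e6.
909.5 × 1e6 = 909500000

909500000 micronewtons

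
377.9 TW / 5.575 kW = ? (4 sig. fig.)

67780000000

(377.9 × 10^12) / (5.575 × 10^3) = 67.785 × 10^9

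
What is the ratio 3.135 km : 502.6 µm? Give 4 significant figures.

6238000

(3.135 × 10³) / (502.6 × 10⁻⁶) = 0.0062376 × 10⁹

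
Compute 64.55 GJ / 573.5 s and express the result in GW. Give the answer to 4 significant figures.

0.1126 GW

(64.55e9) / (573.5) = 0.112554e9 W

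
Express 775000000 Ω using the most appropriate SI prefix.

= 775e6 Ω; 1e6 is mega.

775 MΩ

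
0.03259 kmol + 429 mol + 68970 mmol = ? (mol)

In mol:
  0.03259 kmol = 0.03259e3 mol = 32.59
  429 mol → 429
  68970 mmol = 68970e-3 mol = 68.97
Sum: 32.59 + 429 + 68.97 = 530.56

530.56 mol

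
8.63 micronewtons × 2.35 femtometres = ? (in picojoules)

8.63e-6 × 2.35e-15 = 20.2805e-21 J

0.0000000202805 picojoules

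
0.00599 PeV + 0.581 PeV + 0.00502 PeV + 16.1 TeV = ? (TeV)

In TeV:
  0.00599 PeV = 0.00599e3 TeV = 5.99
  0.581 PeV = 0.581e3 TeV = 581
  0.00502 PeV = 0.00502e3 TeV = 5.02
  16.1 TeV → 16.1
Sum: 5.99 + 581 + 5.02 + 16.1 = 608.11

608.11 TeV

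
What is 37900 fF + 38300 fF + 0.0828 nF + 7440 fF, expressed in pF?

166.44 pF

In pF:
  37900 fF = 37900e-3 pF = 37.9
  38300 fF = 38300e-3 pF = 38.3
  0.0828 nF = 0.0828e3 pF = 82.8
  7440 fF = 7440e-3 pF = 7.44
Sum: 37.9 + 38.3 + 82.8 + 7.44 = 166.44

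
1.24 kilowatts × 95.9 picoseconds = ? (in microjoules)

1.24e3 × 95.9e-12 = 118.916e-9 J

0.118916 microjoules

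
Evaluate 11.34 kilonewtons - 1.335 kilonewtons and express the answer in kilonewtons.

10.005 kilonewtons

In kilonewtons:
  11.34 kilonewtons → 11.34
  1.335 kilonewtons → 1.335
Difference: 11.34 - 1.335 = 10.005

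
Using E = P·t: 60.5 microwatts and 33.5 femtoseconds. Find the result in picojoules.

0.00000202675 picojoules

60.5 × 10^-6 × 33.5 × 10^-15 = 2026.75 × 10^-21 J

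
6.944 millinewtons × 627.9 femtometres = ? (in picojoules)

0.0043601376 picojoules

6.944 × 10⁻³ × 627.9 × 10⁻¹⁵ = 4360.1376 × 10⁻¹⁸ J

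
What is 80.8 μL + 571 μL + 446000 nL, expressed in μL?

In μL:
  80.8 μL → 80.8
  571 μL → 571
  446000 nL = 446000e-3 μL = 446
Sum: 80.8 + 571 + 446 = 1097.8

1097.8 μL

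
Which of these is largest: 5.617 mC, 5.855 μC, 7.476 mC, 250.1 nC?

5.617 mC = 0.005617 C
5.855 μC = 0.000005855 C
7.476 mC = 0.007476 C
250.1 nC = 0.0000002501 C

7.476 mC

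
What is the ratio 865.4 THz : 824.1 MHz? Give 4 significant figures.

1050000

(865.4 × 10¹²) / (824.1 × 10⁶) = 1.0501 × 10⁶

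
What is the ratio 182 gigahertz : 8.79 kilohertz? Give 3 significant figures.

(182 × 10^9) / (8.79 × 10^3) = 20.71 × 10^6

20700000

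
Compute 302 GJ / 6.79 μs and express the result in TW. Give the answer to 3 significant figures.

(302e9) / (6.79e-6) = 44.477e15 W

44500 TW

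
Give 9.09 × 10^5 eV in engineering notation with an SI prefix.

909 keV

= 909 × 10^3 eV; 10^3 is kilo.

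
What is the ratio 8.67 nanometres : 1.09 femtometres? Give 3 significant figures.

7950000

(8.67e-9) / (1.09e-15) = 7.954e6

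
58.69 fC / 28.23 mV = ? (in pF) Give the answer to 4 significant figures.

2.079 pF

(58.69 × 10^-15) / (28.23 × 10^-3) = 2.07899 × 10^-12 F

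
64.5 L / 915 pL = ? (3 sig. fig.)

(64.5) / (915e-12) = 0.07049e12

70500000000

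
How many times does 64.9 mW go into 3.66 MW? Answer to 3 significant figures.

(3.66 × 10⁶) / (64.9 × 10⁻³) = 0.05639 × 10⁹

56400000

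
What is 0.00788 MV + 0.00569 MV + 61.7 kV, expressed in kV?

75.27 kV

In kV:
  0.00788 MV = 0.00788 × 10³ kV = 7.88
  0.00569 MV = 0.00569 × 10³ kV = 5.69
  61.7 kV → 61.7
Sum: 7.88 + 5.69 + 61.7 = 75.27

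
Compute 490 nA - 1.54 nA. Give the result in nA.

In nA:
  490 nA → 490
  1.54 nA → 1.54
Difference: 490 - 1.54 = 488.46

488.46 nA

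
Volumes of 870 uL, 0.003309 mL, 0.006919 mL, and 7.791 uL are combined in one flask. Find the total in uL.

In uL:
  870 uL → 870
  0.003309 mL = 0.003309 × 10^3 uL = 3.309
  0.006919 mL = 0.006919 × 10^3 uL = 6.919
  7.791 uL → 7.791
Sum: 870 + 3.309 + 6.919 + 7.791 = 888.019

888.019 uL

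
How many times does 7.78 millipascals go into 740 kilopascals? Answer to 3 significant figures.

(740e3) / (7.78e-3) = 95.12e6

95100000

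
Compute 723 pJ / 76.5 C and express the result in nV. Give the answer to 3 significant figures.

(723 × 10^-12) / (76.5) = 9.451 × 10^-12 V

0.00945 nV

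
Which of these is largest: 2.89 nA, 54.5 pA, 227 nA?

227 nA

2.89 nA = 0.00000000289 A
54.5 pA = 0.0000000000545 A
227 nA = 0.000000227 A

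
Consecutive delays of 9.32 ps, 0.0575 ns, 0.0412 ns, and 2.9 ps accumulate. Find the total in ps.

110.92 ps

In ps:
  9.32 ps → 9.32
  0.0575 ns = 0.0575 × 10^3 ps = 57.5
  0.0412 ns = 0.0412 × 10^3 ps = 41.2
  2.9 ps → 2.9
Sum: 9.32 + 57.5 + 41.2 + 2.9 = 110.92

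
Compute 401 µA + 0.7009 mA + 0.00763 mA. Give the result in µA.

1109.53 µA

In µA:
  401 µA → 401
  0.7009 mA = 0.7009 × 10^3 µA = 700.9
  0.00763 mA = 0.00763 × 10^3 µA = 7.63
Sum: 401 + 700.9 + 7.63 = 1109.53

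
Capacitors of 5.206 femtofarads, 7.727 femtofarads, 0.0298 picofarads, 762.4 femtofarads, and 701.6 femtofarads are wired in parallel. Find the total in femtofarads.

In femtofarads:
  5.206 femtofarads → 5.206
  7.727 femtofarads → 7.727
  0.0298 picofarads = 0.0298e3 femtofarads = 29.8
  762.4 femtofarads → 762.4
  701.6 femtofarads → 701.6
Sum: 5.206 + 7.727 + 29.8 + 762.4 + 701.6 = 1506.733

1506.733 femtofarads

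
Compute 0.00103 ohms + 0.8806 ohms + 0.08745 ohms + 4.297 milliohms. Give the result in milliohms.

In milliohms:
  0.00103 ohms = 0.00103e3 milliohms = 1.03
  0.8806 ohms = 0.8806e3 milliohms = 880.6
  0.08745 ohms = 0.08745e3 milliohms = 87.45
  4.297 milliohms → 4.297
Sum: 1.03 + 880.6 + 87.45 + 4.297 = 973.377

973.377 milliohms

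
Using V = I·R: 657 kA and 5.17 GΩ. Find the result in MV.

657 × 10³ × 5.17 × 10⁹ = 3396.69 × 10¹² V

3396690000 MV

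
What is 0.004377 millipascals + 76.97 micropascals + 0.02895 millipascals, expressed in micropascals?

In micropascals:
  0.004377 millipascals = 0.004377 × 10³ micropascals = 4.377
  76.97 micropascals → 76.97
  0.02895 millipascals = 0.02895 × 10³ micropascals = 28.95
Sum: 4.377 + 76.97 + 28.95 = 110.297

110.297 micropascals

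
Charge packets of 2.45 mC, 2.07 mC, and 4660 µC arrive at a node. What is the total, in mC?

9.18 mC

In mC:
  2.45 mC → 2.45
  2.07 mC → 2.07
  4660 µC = 4660 × 10^-3 mC = 4.66
Sum: 2.45 + 2.07 + 4.66 = 9.18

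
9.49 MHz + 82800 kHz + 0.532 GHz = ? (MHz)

In MHz:
  9.49 MHz → 9.49
  82800 kHz = 82800 × 10⁻³ MHz = 82.8
  0.532 GHz = 0.532 × 10³ MHz = 532
Sum: 9.49 + 82.8 + 532 = 624.29

624.29 MHz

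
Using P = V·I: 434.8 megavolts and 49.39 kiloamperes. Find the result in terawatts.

21.474772 terawatts

434.8e6 × 49.39e3 = 21474.772e9 W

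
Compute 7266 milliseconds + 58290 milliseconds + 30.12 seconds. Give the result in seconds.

In seconds:
  7266 milliseconds = 7266 × 10⁻³ seconds = 7.266
  58290 milliseconds = 58290 × 10⁻³ seconds = 58.29
  30.12 seconds → 30.12
Sum: 7.266 + 58.29 + 30.12 = 95.676

95.676 seconds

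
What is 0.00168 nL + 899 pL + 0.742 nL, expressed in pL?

1642.68 pL

In pL:
  0.00168 nL = 0.00168e3 pL = 1.68
  899 pL → 899
  0.742 nL = 0.742e3 pL = 742
Sum: 1.68 + 899 + 742 = 1642.68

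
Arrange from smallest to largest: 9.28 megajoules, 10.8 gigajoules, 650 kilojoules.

650 kilojoules < 9.28 megajoules < 10.8 gigajoules

9.28 megajoules = 9280000 joules
10.8 gigajoules = 10800000000 joules
650 kilojoules = 650000 joules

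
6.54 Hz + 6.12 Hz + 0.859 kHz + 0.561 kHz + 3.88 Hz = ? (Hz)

1436.54 Hz

In Hz:
  6.54 Hz → 6.54
  6.12 Hz → 6.12
  0.859 kHz = 0.859 × 10³ Hz = 859
  0.561 kHz = 0.561 × 10³ Hz = 561
  3.88 Hz → 3.88
Sum: 6.54 + 6.12 + 859 + 561 + 3.88 = 1436.54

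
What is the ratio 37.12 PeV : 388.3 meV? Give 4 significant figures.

95600000000000000

(37.12 × 10¹⁵) / (388.3 × 10⁻³) = 0.095596 × 10¹⁸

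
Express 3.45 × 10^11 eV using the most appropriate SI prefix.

= 345 × 10^9 eV; 10^9 is giga.

345 GeV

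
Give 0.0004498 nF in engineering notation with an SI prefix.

449.8 fF

= 449.8e-15 F; 1e-15 is femto.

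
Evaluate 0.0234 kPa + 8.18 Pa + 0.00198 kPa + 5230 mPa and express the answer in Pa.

In Pa:
  0.0234 kPa = 0.0234 × 10³ Pa = 23.4
  8.18 Pa → 8.18
  0.00198 kPa = 0.00198 × 10³ Pa = 1.98
  5230 mPa = 5230 × 10⁻³ Pa = 5.23
Sum: 23.4 + 8.18 + 1.98 + 5.23 = 38.79

38.79 Pa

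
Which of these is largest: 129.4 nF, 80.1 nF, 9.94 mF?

129.4 nF = 0.0000001294 F
80.1 nF = 0.0000000801 F
9.94 mF = 0.00994 F

9.94 mF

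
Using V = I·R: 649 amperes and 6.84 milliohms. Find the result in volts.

649 × 6.84 × 10^-3 = 4439.16 × 10^-3 V

4.43916 volts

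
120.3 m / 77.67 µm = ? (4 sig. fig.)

(120.3) / (77.67e-6) = 1.5489e6

1549000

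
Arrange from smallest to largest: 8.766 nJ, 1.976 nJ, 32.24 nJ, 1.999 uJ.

8.766 nJ = 0.000000008766 J
1.976 nJ = 0.000000001976 J
32.24 nJ = 0.00000003224 J
1.999 uJ = 0.000001999 J

1.976 nJ < 8.766 nJ < 32.24 nJ < 1.999 uJ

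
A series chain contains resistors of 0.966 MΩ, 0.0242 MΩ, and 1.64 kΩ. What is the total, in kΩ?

In kΩ:
  0.966 MΩ = 0.966 × 10^3 kΩ = 966
  0.0242 MΩ = 0.0242 × 10^3 kΩ = 24.2
  1.64 kΩ → 1.64
Sum: 966 + 24.2 + 1.64 = 991.84

991.84 kΩ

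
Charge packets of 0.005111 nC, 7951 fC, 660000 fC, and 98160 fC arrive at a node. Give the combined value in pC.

771.222 pC

In pC:
  0.005111 nC = 0.005111 × 10^3 pC = 5.111
  7951 fC = 7951 × 10^-3 pC = 7.951
  660000 fC = 660000 × 10^-3 pC = 660
  98160 fC = 98160 × 10^-3 pC = 98.16
Sum: 5.111 + 7.951 + 660 + 98.16 = 771.222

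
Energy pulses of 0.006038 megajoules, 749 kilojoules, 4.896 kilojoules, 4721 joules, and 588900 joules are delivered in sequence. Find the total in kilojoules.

1353.555 kilojoules

In kilojoules:
  0.006038 megajoules = 0.006038 × 10³ kilojoules = 6.038
  749 kilojoules → 749
  4.896 kilojoules → 4.896
  4721 joules = 4721 × 10⁻³ kilojoules = 4.721
  588900 joules = 588900 × 10⁻³ kilojoules = 588.9
Sum: 6.038 + 749 + 4.896 + 4.721 + 588.9 = 1353.555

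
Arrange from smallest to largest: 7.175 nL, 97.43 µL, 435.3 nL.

7.175 nL < 435.3 nL < 97.43 µL

7.175 nL = 0.000000007175 L
97.43 µL = 0.00009743 L
435.3 nL = 0.0000004353 L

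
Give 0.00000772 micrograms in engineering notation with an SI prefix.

7.72 picograms

= 7.72 × 10^-12 grams; 10^-12 is pico.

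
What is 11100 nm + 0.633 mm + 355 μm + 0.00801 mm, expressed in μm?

In μm:
  11100 nm = 11100 × 10⁻³ μm = 11.1
  0.633 mm = 0.633 × 10³ μm = 633
  355 μm → 355
  0.00801 mm = 0.00801 × 10³ μm = 8.01
Sum: 11.1 + 633 + 355 + 8.01 = 1007.11

1007.11 μm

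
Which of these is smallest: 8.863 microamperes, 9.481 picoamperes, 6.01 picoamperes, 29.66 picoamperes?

8.863 microamperes = 0.000008863 amperes
9.481 picoamperes = 0.000000000009481 amperes
6.01 picoamperes = 0.00000000000601 amperes
29.66 picoamperes = 0.00000000002966 amperes

6.01 picoamperes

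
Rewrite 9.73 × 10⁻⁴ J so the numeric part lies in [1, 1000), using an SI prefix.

973 µJ

= 973 × 10⁻⁶ J; 10⁻⁶ is micro.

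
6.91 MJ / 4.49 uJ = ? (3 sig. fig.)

1540000000000

(6.91 × 10^6) / (4.49 × 10^-6) = 1.539 × 10^12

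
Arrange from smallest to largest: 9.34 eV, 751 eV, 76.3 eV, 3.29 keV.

9.34 eV < 76.3 eV < 751 eV < 3.29 keV

9.34 eV = 9.34 eV
751 eV = 751 eV
76.3 eV = 76.3 eV
3.29 keV = 3290 eV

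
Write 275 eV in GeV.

(no prefix) = 1e0, giga = 1e9; factor is 1e-9.
275 × 1e-9 = 0.000000275

0.000000275 GeV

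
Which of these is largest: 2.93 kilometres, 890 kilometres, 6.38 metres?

890 kilometres

2.93 kilometres = 2930 metres
890 kilometres = 890000 metres
6.38 metres = 6.38 metres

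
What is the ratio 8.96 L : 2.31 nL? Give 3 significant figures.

(8.96) / (2.31e-9) = 3.879e9

3880000000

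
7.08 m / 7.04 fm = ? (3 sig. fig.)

(7.08) / (7.04e-15) = 1.006e15

1010000000000000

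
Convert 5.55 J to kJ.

0.00555 kJ

(no prefix) = 10^0, kilo = 10^3; factor is 10^-3.
5.55 × 10^-3 = 0.00555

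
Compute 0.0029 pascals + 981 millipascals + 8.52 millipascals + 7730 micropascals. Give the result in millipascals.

In millipascals:
  0.0029 pascals = 0.0029 × 10^3 millipascals = 2.9
  981 millipascals → 981
  8.52 millipascals → 8.52
  7730 micropascals = 7730 × 10^-3 millipascals = 7.73
Sum: 2.9 + 981 + 8.52 + 7.73 = 1000.15

1000.15 millipascals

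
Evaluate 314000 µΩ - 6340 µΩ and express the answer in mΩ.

307.66 mΩ

In mΩ:
  314000 µΩ = 314000 × 10⁻³ mΩ = 314
  6340 µΩ = 6340 × 10⁻³ mΩ = 6.34
Difference: 314 - 6.34 = 307.66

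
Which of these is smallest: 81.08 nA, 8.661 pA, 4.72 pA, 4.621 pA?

81.08 nA = 0.00000008108 A
8.661 pA = 0.000000000008661 A
4.72 pA = 0.00000000000472 A
4.621 pA = 0.000000000004621 A

4.621 pA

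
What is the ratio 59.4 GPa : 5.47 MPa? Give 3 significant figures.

10900

(59.4 × 10^9) / (5.47 × 10^6) = 10.86 × 10^3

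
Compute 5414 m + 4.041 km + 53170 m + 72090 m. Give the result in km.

In km:
  5414 m = 5414 × 10^-3 km = 5.414
  4.041 km → 4.041
  53170 m = 53170 × 10^-3 km = 53.17
  72090 m = 72090 × 10^-3 km = 72.09
Sum: 5.414 + 4.041 + 53.17 + 72.09 = 134.715

134.715 km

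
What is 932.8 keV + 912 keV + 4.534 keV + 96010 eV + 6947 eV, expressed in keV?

1952.291 keV

In keV:
  932.8 keV → 932.8
  912 keV → 912
  4.534 keV → 4.534
  96010 eV = 96010e-3 keV = 96.01
  6947 eV = 6947e-3 keV = 6.947
Sum: 932.8 + 912 + 4.534 + 96.01 + 6.947 = 1952.291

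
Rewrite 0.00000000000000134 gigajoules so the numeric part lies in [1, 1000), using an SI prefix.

= 1.34 × 10^-6 joules; 10^-6 is micro.

1.34 microjoules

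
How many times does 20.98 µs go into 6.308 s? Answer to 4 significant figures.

300700

(6.308) / (20.98 × 10⁻⁶) = 0.30067 × 10⁶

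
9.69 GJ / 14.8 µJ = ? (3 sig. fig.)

655000000000000

(9.69e9) / (14.8e-6) = 0.6547e15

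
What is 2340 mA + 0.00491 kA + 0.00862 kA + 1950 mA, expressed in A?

In A:
  2340 mA = 2340 × 10^-3 A = 2.34
  0.00491 kA = 0.00491 × 10^3 A = 4.91
  0.00862 kA = 0.00862 × 10^3 A = 8.62
  1950 mA = 1950 × 10^-3 A = 1.95
Sum: 2.34 + 4.91 + 8.62 + 1.95 = 17.82

17.82 A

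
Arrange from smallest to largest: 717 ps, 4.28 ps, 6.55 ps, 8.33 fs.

8.33 fs < 4.28 ps < 6.55 ps < 717 ps

717 ps = 0.000000000717 s
4.28 ps = 0.00000000000428 s
6.55 ps = 0.00000000000655 s
8.33 fs = 0.00000000000000833 s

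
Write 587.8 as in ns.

atto = 1e-18, nano = 1e-9; factor is 1e-9.
587.8 × 1e-9 = 0.0000005878

0.0000005878 ns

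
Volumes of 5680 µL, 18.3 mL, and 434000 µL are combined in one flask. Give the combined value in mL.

457.98 mL

In mL:
  5680 µL = 5680 × 10^-3 mL = 5.68
  18.3 mL → 18.3
  434000 µL = 434000 × 10^-3 mL = 434
Sum: 5.68 + 18.3 + 434 = 457.98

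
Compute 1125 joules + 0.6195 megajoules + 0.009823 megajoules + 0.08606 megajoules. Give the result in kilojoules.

716.508 kilojoules

In kilojoules:
  1125 joules = 1125e-3 kilojoules = 1.125
  0.6195 megajoules = 0.6195e3 kilojoules = 619.5
  0.009823 megajoules = 0.009823e3 kilojoules = 9.823
  0.08606 megajoules = 0.08606e3 kilojoules = 86.06
Sum: 1.125 + 619.5 + 9.823 + 86.06 = 716.508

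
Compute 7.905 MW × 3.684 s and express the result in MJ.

7.905 × 10⁶ × 3.684 = 29.12202 × 10⁶ J

29.12202 MJ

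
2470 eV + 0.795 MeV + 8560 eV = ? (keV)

In keV:
  2470 eV = 2470 × 10⁻³ keV = 2.47
  0.795 MeV = 0.795 × 10³ keV = 795
  8560 eV = 8560 × 10⁻³ keV = 8.56
Sum: 2.47 + 795 + 8.56 = 806.03

806.03 keV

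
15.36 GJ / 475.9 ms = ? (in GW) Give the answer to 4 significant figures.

(15.36 × 10^9) / (475.9 × 10^-3) = 0.0322757 × 10^12 W

32.28 GW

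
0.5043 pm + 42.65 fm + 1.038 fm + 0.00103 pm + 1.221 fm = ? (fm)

550.239 fm

In fm:
  0.5043 pm = 0.5043 × 10³ fm = 504.3
  42.65 fm → 42.65
  1.038 fm → 1.038
  0.00103 pm = 0.00103 × 10³ fm = 1.03
  1.221 fm → 1.221
Sum: 504.3 + 42.65 + 1.038 + 1.03 + 1.221 = 550.239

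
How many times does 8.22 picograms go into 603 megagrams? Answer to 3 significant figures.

73400000000000000000

(603 × 10^6) / (8.22 × 10^-12) = 73.36 × 10^18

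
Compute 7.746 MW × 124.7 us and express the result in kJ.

0.9659262 kJ

7.746 × 10⁶ × 124.7 × 10⁻⁶ = 965.9262 J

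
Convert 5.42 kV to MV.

0.00542 MV

kilo = 1e3, mega = 1e6; factor is 1e-3.
5.42 × 1e-3 = 0.00542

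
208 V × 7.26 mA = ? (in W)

208 × 7.26 × 10^-3 = 1510.08 × 10^-3 W

1.51008 W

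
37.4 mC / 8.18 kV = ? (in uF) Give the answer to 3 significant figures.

4.57 uF

(37.4 × 10⁻³) / (8.18 × 10³) = 4.5721 × 10⁻⁶ F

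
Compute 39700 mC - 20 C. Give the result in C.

19.7 C

In C:
  39700 mC = 39700 × 10⁻³ C = 39.7
  20 C → 20
Difference: 39.7 - 20 = 19.7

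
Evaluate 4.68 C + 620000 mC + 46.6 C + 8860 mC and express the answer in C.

680.14 C

In C:
  4.68 C → 4.68
  620000 mC = 620000 × 10^-3 C = 620
  46.6 C → 46.6
  8860 mC = 8860 × 10^-3 C = 8.86
Sum: 4.68 + 620 + 46.6 + 8.86 = 680.14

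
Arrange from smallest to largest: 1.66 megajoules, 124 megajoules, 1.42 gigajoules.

1.66 megajoules < 124 megajoules < 1.42 gigajoules

1.66 megajoules = 1660000 joules
124 megajoules = 124000000 joules
1.42 gigajoules = 1420000000 joules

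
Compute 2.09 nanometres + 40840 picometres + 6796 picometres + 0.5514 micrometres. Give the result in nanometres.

601.126 nanometres

In nanometres:
  2.09 nanometres → 2.09
  40840 picometres = 40840 × 10^-3 nanometres = 40.84
  6796 picometres = 6796 × 10^-3 nanometres = 6.796
  0.5514 micrometres = 0.5514 × 10^3 nanometres = 551.4
Sum: 2.09 + 40.84 + 6.796 + 551.4 = 601.126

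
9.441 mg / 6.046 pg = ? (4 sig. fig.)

(9.441 × 10^-3) / (6.046 × 10^-12) = 1.5615 × 10^9

1562000000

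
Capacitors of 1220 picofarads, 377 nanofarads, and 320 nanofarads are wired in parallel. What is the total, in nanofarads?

In nanofarads:
  1220 picofarads = 1220 × 10^-3 nanofarads = 1.22
  377 nanofarads → 377
  320 nanofarads → 320
Sum: 1.22 + 377 + 320 = 698.22

698.22 nanofarads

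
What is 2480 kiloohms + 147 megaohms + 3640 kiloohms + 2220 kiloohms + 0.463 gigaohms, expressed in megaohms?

618.34 megaohms

In megaohms:
  2480 kiloohms = 2480 × 10^-3 megaohms = 2.48
  147 megaohms → 147
  3640 kiloohms = 3640 × 10^-3 megaohms = 3.64
  2220 kiloohms = 2220 × 10^-3 megaohms = 2.22
  0.463 gigaohms = 0.463 × 10^3 megaohms = 463
Sum: 2.48 + 147 + 3.64 + 2.22 + 463 = 618.34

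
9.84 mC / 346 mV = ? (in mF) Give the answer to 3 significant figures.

(9.84 × 10⁻³) / (346 × 10⁻³) = 0.028439 F

28.4 mF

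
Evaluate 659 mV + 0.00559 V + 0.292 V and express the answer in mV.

956.59 mV

In mV:
  659 mV → 659
  0.00559 V = 0.00559 × 10^3 mV = 5.59
  0.292 V = 0.292 × 10^3 mV = 292
Sum: 659 + 5.59 + 292 = 956.59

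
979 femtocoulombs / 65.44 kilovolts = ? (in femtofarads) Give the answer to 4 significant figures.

(979e-15) / (65.44e3) = 14.9603e-18 F

0.01496 femtofarads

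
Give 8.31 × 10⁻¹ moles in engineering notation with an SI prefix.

= 831 × 10⁻³ moles; 10⁻³ is milli.

831 millimoles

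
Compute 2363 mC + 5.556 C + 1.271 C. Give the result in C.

9.19 C

In C:
  2363 mC = 2363 × 10^-3 C = 2.363
  5.556 C → 5.556
  1.271 C → 1.271
Sum: 2.363 + 5.556 + 1.271 = 9.19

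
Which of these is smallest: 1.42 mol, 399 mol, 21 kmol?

1.42 mol = 1.42 mol
399 mol = 399 mol
21 kmol = 21000 mol

1.42 mol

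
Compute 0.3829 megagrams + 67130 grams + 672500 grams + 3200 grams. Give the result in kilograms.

In kilograms:
  0.3829 megagrams = 0.3829 × 10^3 kilograms = 382.9
  67130 grams = 67130 × 10^-3 kilograms = 67.13
  672500 grams = 672500 × 10^-3 kilograms = 672.5
  3200 grams = 3200 × 10^-3 kilograms = 3.2
Sum: 382.9 + 67.13 + 672.5 + 3.2 = 1125.73

1125.73 kilograms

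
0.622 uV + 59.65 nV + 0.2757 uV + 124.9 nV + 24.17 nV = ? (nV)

In nV:
  0.622 uV = 0.622e3 nV = 622
  59.65 nV → 59.65
  0.2757 uV = 0.2757e3 nV = 275.7
  124.9 nV → 124.9
  24.17 nV → 24.17
Sum: 622 + 59.65 + 275.7 + 124.9 + 24.17 = 1106.42

1106.42 nV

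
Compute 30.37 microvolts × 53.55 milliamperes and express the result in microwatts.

1.6263135 microwatts

30.37 × 10⁻⁶ × 53.55 × 10⁻³ = 1626.3135 × 10⁻⁹ W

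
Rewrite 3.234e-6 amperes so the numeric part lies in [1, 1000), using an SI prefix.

= 3.234e-6 amperes; 1e-6 is micro.

3.234 microamperes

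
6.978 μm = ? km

0.000000006978 km

micro = 10⁻⁶, kilo = 10³; factor is 10⁻⁹.
6.978 × 10⁻⁹ = 0.000000006978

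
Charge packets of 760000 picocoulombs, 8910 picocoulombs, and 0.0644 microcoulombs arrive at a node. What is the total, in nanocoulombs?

In nanocoulombs:
  760000 picocoulombs = 760000 × 10^-3 nanocoulombs = 760
  8910 picocoulombs = 8910 × 10^-3 nanocoulombs = 8.91
  0.0644 microcoulombs = 0.0644 × 10^3 nanocoulombs = 64.4
Sum: 760 + 8.91 + 64.4 = 833.31

833.31 nanocoulombs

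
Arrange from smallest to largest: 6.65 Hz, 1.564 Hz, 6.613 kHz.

6.65 Hz = 6.65 Hz
1.564 Hz = 1.564 Hz
6.613 kHz = 6613 Hz

1.564 Hz < 6.65 Hz < 6.613 kHz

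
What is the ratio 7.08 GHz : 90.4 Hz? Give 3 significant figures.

(7.08 × 10^9) / (90.4) = 0.07832 × 10^9

78300000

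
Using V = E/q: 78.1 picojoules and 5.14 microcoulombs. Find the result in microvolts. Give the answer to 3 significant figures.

(78.1 × 10^-12) / (5.14 × 10^-6) = 15.195 × 10^-6 V

15.2 microvolts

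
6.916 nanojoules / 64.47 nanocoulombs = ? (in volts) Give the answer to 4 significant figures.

(6.916 × 10⁻⁹) / (64.47 × 10⁻⁹) = 0.107275 V

0.1073 volts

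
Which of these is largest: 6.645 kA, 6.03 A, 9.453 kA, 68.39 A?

9.453 kA

6.645 kA = 6645 A
6.03 A = 6.03 A
9.453 kA = 9453 A
68.39 A = 68.39 A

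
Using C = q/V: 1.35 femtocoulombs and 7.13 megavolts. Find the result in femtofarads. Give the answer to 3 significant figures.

0.000000189 femtofarads

(1.35 × 10^-15) / (7.13 × 10^6) = 0.18934 × 10^-21 F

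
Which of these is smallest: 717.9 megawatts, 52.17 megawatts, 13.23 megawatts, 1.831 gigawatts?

13.23 megawatts

717.9 megawatts = 717900000 watts
52.17 megawatts = 52170000 watts
13.23 megawatts = 13230000 watts
1.831 gigawatts = 1831000000 watts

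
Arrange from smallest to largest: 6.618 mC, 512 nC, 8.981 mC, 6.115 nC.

6.115 nC < 512 nC < 6.618 mC < 8.981 mC

6.618 mC = 0.006618 C
512 nC = 0.000000512 C
8.981 mC = 0.008981 C
6.115 nC = 0.000000006115 C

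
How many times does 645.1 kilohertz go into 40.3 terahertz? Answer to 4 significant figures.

62470000

(40.3 × 10¹²) / (645.1 × 10³) = 0.062471 × 10⁹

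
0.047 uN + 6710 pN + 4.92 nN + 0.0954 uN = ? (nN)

In nN:
  0.047 uN = 0.047 × 10³ nN = 47
  6710 pN = 6710 × 10⁻³ nN = 6.71
  4.92 nN → 4.92
  0.0954 uN = 0.0954 × 10³ nN = 95.4
Sum: 47 + 6.71 + 4.92 + 95.4 = 154.03

154.03 nN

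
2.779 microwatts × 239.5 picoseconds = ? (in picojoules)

0.0006655705 picojoules

2.779e-6 × 239.5e-12 = 665.5705e-18 J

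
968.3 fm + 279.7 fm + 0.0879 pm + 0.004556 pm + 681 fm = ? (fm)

In fm:
  968.3 fm → 968.3
  279.7 fm → 279.7
  0.0879 pm = 0.0879 × 10³ fm = 87.9
  0.004556 pm = 0.004556 × 10³ fm = 4.556
  681 fm → 681
Sum: 968.3 + 279.7 + 87.9 + 4.556 + 681 = 2021.456

2021.456 fm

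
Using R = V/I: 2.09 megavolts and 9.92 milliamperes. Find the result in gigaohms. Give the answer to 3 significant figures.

(2.09e6) / (9.92e-3) = 0.21069e9 Ω

0.211 gigaohms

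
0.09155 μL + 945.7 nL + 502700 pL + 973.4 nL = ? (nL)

In nL:
  0.09155 μL = 0.09155e3 nL = 91.55
  945.7 nL → 945.7
  502700 pL = 502700e-3 nL = 502.7
  973.4 nL → 973.4
Sum: 91.55 + 945.7 + 502.7 + 973.4 = 2513.35

2513.35 nL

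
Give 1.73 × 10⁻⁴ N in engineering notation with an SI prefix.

= 173 × 10⁻⁶ N; 10⁻⁶ is micro.

173 μN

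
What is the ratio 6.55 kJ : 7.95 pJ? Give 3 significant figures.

824000000000000

(6.55e3) / (7.95e-12) = 0.8239e15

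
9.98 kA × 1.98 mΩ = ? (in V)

19.7604 V

9.98e3 × 1.98e-3 = 19.7604 V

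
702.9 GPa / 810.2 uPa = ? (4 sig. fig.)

(702.9 × 10⁹) / (810.2 × 10⁻⁶) = 0.86756 × 10¹⁵

867600000000000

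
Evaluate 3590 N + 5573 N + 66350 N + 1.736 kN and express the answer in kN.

77.249 kN

In kN:
  3590 N = 3590 × 10^-3 kN = 3.59
  5573 N = 5573 × 10^-3 kN = 5.573
  66350 N = 66350 × 10^-3 kN = 66.35
  1.736 kN → 1.736
Sum: 3.59 + 5.573 + 66.35 + 1.736 = 77.249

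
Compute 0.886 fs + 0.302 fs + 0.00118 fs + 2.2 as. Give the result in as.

In as:
  0.886 fs = 0.886 × 10^3 as = 886
  0.302 fs = 0.302 × 10^3 as = 302
  0.00118 fs = 0.00118 × 10^3 as = 1.18
  2.2 as → 2.2
Sum: 886 + 302 + 1.18 + 2.2 = 1191.38

1191.38 as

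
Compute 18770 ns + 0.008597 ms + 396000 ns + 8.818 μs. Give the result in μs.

432.185 μs

In μs:
  18770 ns = 18770 × 10^-3 μs = 18.77
  0.008597 ms = 0.008597 × 10^3 μs = 8.597
  396000 ns = 396000 × 10^-3 μs = 396
  8.818 μs → 8.818
Sum: 18.77 + 8.597 + 396 + 8.818 = 432.185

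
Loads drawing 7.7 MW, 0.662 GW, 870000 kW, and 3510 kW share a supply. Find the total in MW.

In MW:
  7.7 MW → 7.7
  0.662 GW = 0.662 × 10^3 MW = 662
  870000 kW = 870000 × 10^-3 MW = 870
  3510 kW = 3510 × 10^-3 MW = 3.51
Sum: 7.7 + 662 + 870 + 3.51 = 1543.21

1543.21 MW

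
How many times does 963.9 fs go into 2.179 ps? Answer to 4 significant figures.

(2.179 × 10⁻¹²) / (963.9 × 10⁻¹⁵) = 0.0022606 × 10³

2.261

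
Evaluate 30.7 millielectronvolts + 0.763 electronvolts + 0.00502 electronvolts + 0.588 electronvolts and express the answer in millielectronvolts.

1386.72 millielectronvolts

In millielectronvolts:
  30.7 millielectronvolts → 30.7
  0.763 electronvolts = 0.763 × 10³ millielectronvolts = 763
  0.00502 electronvolts = 0.00502 × 10³ millielectronvolts = 5.02
  0.588 electronvolts = 0.588 × 10³ millielectronvolts = 588
Sum: 30.7 + 763 + 5.02 + 588 = 1386.72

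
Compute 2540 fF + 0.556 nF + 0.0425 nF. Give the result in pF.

601.04 pF

In pF:
  2540 fF = 2540 × 10^-3 pF = 2.54
  0.556 nF = 0.556 × 10^3 pF = 556
  0.0425 nF = 0.0425 × 10^3 pF = 42.5
Sum: 2.54 + 556 + 42.5 = 601.04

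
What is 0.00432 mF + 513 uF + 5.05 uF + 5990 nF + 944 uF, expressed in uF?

1472.36 uF

In uF:
  0.00432 mF = 0.00432 × 10^3 uF = 4.32
  513 uF → 513
  5.05 uF → 5.05
  5990 nF = 5990 × 10^-3 uF = 5.99
  944 uF → 944
Sum: 4.32 + 513 + 5.05 + 5.99 + 944 = 1472.36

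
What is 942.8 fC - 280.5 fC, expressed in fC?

662.3 fC

In fC:
  942.8 fC → 942.8
  280.5 fC → 280.5
Difference: 942.8 - 280.5 = 662.3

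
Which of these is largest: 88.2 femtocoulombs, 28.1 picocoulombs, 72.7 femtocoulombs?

28.1 picocoulombs

88.2 femtocoulombs = 0.0000000000000882 coulombs
28.1 picocoulombs = 0.0000000000281 coulombs
72.7 femtocoulombs = 0.0000000000000727 coulombs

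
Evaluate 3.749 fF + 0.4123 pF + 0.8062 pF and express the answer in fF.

In fF:
  3.749 fF → 3.749
  0.4123 pF = 0.4123 × 10³ fF = 412.3
  0.8062 pF = 0.8062 × 10³ fF = 806.2
Sum: 3.749 + 412.3 + 806.2 = 1222.249

1222.249 fF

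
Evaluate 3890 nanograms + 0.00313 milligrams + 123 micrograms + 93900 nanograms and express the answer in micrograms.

223.92 micrograms

In micrograms:
  3890 nanograms = 3890e-3 micrograms = 3.89
  0.00313 milligrams = 0.00313e3 micrograms = 3.13
  123 micrograms → 123
  93900 nanograms = 93900e-3 micrograms = 93.9
Sum: 3.89 + 3.13 + 123 + 93.9 = 223.92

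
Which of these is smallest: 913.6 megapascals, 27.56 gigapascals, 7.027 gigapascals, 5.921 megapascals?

913.6 megapascals = 913600000 pascals
27.56 gigapascals = 27560000000 pascals
7.027 gigapascals = 7027000000 pascals
5.921 megapascals = 5921000 pascals

5.921 megapascals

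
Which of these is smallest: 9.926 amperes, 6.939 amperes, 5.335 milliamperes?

9.926 amperes = 9.926 amperes
6.939 amperes = 6.939 amperes
5.335 milliamperes = 0.005335 amperes

5.335 milliamperes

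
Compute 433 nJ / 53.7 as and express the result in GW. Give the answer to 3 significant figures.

8.06 GW

(433 × 10^-9) / (53.7 × 10^-18) = 8.0633 × 10^9 W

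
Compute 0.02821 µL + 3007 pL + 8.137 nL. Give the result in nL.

39.354 nL

In nL:
  0.02821 µL = 0.02821e3 nL = 28.21
  3007 pL = 3007e-3 nL = 3.007
  8.137 nL → 8.137
Sum: 28.21 + 3.007 + 8.137 = 39.354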